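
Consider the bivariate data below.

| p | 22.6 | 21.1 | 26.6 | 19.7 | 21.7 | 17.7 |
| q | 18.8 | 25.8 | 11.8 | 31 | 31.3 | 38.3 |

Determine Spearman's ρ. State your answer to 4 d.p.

Rank p: 5, 3, 6, 2, 4, 1
Rank q: 2, 3, 1, 4, 5, 6
d = rank(p) − rank(q): 3, 0, 5, -2, -1, -5; Σd² = 64
ρ = 1 − 6Σd² / [n(n²−1)] = 1 − 6×64 / (6×35) = 1 − 384/210 ≈ -0.8286

-0.8286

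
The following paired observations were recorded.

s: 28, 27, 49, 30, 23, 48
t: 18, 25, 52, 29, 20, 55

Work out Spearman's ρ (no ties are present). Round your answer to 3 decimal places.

0.771

Rank s: 3, 2, 6, 4, 1, 5
Rank t: 1, 3, 5, 4, 2, 6
d = rank(s) − rank(t): 2, -1, 1, 0, -1, -1; Σd² = 8
ρ = 1 − 6Σd² / [n(n²−1)] = 1 − 6×8 / (6×35) = 1 − 48/210 ≈ 0.771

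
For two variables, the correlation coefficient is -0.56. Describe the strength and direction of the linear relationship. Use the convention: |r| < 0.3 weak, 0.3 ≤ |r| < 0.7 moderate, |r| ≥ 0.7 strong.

r = -0.56 < 0 so the relationship is negative.
|r| = 0.56, which falls in the moderate range.

moderate negative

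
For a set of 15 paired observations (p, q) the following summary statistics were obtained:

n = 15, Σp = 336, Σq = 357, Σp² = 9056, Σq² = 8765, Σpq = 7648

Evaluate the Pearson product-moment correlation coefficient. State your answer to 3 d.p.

r = (nΣpq − ΣpΣq) / √[(nΣp² − (Σp)²)(nΣq² − (Σq)²)]
Numerator: 15×7648 − 336×357 = -5232
Denominator: √[(135840 − 112896)(131475 − 127449)] = √[22944 × 4026] = 9611.0636
r = -5232 / 9611.0636 ≈ -0.544

-0.544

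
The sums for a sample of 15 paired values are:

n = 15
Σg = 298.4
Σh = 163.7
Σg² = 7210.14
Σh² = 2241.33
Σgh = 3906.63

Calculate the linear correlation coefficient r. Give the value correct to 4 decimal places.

0.8540

r = (nΣgh − ΣgΣh) / √[(nΣg² − (Σg)²)(nΣh² − (Σh)²)]
Numerator: 15×3906.63 − 298.4×163.7 = 9751.37
Denominator: √[(108152.1 − 89042.56)(33619.95 − 26797.69)] = √[19109.54 × 6822.26] = 11417.9793
r = 9751.37 / 11417.9793 ≈ 0.8540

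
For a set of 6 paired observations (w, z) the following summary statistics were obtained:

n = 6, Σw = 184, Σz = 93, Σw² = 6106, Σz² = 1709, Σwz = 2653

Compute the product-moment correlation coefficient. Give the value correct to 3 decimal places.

-0.565

r = (nΣwz − ΣwΣz) / √[(nΣw² − (Σw)²)(nΣz² − (Σz)²)]
Numerator: 6×2653 − 184×93 = -1194
Denominator: √[(36636 − 33856)(10254 − 8649)] = √[2780 × 1605] = 2112.3210
r = -1194 / 2112.3210 ≈ -0.565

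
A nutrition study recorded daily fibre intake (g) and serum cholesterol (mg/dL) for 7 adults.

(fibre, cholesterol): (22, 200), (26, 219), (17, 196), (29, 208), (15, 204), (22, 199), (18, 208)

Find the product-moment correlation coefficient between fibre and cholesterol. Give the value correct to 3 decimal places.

0.500

n = 7, Σx = 149, Σy = 1434, Σx² = 3323, Σy² = 294122, Σxy = 30640
nΣxy − ΣxΣy = 214480 − 213666 = 814
nΣx² − (Σx)² = 23261 − 22201 = 1060; nΣy² − (Σy)² = 2058854 − 2056356 = 2498
r = 814 / √(1060 × 2498) = 814 / 1627.2308 ≈ 0.500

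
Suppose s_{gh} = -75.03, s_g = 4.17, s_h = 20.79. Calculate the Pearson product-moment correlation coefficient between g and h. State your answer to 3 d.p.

r = Cov(g,h) / (s_g · s_h) = -75.03 / (4.17 × 20.79)
  = -75.03 / 86.6943 ≈ -0.865

-0.865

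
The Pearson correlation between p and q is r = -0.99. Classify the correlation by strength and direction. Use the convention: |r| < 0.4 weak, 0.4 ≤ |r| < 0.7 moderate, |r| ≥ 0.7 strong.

r = -0.99 < 0 so the relationship is negative.
|r| = 0.99, which falls in the strong range.

strong negative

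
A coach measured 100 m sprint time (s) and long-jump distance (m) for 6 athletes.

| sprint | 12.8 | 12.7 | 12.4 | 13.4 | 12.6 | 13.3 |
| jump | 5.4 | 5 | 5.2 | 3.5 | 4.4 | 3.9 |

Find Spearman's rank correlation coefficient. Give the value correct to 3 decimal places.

Rank sprint: 4, 3, 1, 6, 2, 5
Rank jump: 6, 4, 5, 1, 3, 2
d = rank(sprint) − rank(jump): -2, -1, -4, 5, -1, 3; Σd² = 56
ρ = 1 − 6Σd² / [n(n²−1)] = 1 − 6×56 / (6×35) = 1 − 336/210 ≈ -0.600

-0.600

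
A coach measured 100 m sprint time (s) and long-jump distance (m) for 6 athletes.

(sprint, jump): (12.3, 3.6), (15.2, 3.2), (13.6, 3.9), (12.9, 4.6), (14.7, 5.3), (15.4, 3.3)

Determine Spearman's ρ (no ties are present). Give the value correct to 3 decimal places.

Rank sprint: 1, 5, 3, 2, 4, 6
Rank jump: 3, 1, 4, 5, 6, 2
d = rank(sprint) − rank(jump): -2, 4, -1, -3, -2, 4; Σd² = 50
ρ = 1 − 6Σd² / [n(n²−1)] = 1 − 6×50 / (6×35) = 1 − 300/210 ≈ -0.429

-0.429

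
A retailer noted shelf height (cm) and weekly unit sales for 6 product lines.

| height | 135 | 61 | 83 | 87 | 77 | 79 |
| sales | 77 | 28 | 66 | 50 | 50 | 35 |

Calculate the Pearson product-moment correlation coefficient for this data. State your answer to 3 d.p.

0.833

n = 6, Σx = 522, Σy = 306, Σx² = 48574, Σy² = 17294, Σxy = 28546
nΣxy − ΣxΣy = 171276 − 159732 = 11544
nΣx² − (Σx)² = 291444 − 272484 = 18960; nΣy² − (Σy)² = 103764 − 93636 = 10128
r = 11544 / √(18960 × 10128) = 11544 / 13857.3764 ≈ 0.833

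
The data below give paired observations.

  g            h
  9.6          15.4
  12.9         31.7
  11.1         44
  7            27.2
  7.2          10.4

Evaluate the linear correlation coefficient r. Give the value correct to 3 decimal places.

0.592

n = 5, Σg = 47.8, Σh = 128.7, Σg² = 482.62, Σh² = 4026.05, Σgh = 1310.45
nΣgh − ΣgΣh = 6552.25 − 6151.86 = 400.39
nΣg² − (Σg)² = 2413.1 − 2284.84 = 128.26; nΣh² − (Σh)² = 20130.25 − 16563.69 = 3566.56
r = 400.39 / √(128.26 × 3566.56) = 400.39 / 676.3483 ≈ 0.592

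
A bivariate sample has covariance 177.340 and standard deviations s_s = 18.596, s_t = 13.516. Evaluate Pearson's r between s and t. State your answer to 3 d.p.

0.706

r = Cov(s,t) / (s_s · s_t) = 177.340 / (18.596 × 13.516)
  = 177.340 / 251.3435 ≈ 0.706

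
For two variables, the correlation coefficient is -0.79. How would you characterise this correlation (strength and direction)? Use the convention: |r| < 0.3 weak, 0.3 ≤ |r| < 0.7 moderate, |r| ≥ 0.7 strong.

strong negative

r = -0.79 < 0 so the relationship is negative.
|r| = 0.79, which falls in the strong range.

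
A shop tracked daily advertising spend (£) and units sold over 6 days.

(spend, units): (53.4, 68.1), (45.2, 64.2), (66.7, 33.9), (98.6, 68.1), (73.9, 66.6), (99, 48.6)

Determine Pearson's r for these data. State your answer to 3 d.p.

n = 6, Σx = 436.8, Σy = 349.5, Σx² = 34327.66, Σy² = 21343.59, Σxy = 25247.31
nΣxy − ΣxΣy = 151483.86 − 152661.6 = -1177.74
nΣx² − (Σx)² = 205965.96 − 190794.24 = 15171.72; nΣy² − (Σy)² = 128061.54 − 122150.25 = 5911.29
r = -1177.74 / √(15171.72 × 5911.29) = -1177.74 / 9470.1867 ≈ -0.124

-0.124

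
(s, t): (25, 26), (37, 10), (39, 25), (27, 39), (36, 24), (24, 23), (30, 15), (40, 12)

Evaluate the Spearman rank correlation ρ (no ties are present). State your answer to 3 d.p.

Rank s: 2, 6, 7, 3, 5, 1, 4, 8
Rank t: 7, 1, 6, 8, 5, 4, 3, 2
d = rank(s) − rank(t): -5, 5, 1, -5, 0, -3, 1, 6; Σd² = 122
ρ = 1 − 6Σd² / [n(n²−1)] = 1 − 6×122 / (8×63) = 1 − 732/504 ≈ -0.452

-0.452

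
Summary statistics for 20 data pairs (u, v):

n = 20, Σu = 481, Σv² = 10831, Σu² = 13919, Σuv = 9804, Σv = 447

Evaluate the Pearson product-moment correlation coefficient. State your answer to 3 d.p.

-0.673

r = (nΣuv − ΣuΣv) / √[(nΣu² − (Σu)²)(nΣv² − (Σv)²)]
Numerator: 20×9804 − 481×447 = -18927
Denominator: √[(278380 − 231361)(216620 − 199809)] = √[47019 × 16811] = 28114.7009
r = -18927 / 28114.7009 ≈ -0.673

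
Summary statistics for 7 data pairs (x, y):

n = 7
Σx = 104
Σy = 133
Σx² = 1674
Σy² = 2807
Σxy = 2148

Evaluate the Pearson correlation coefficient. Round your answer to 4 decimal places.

r = (nΣxy − ΣxΣy) / √[(nΣx² − (Σx)²)(nΣy² − (Σy)²)]
Numerator: 7×2148 − 104×133 = 1204
Denominator: √[(11718 − 10816)(19649 − 17689)] = √[902 × 1960] = 1329.6315
r = 1204 / 1329.6315 ≈ 0.9055

0.9055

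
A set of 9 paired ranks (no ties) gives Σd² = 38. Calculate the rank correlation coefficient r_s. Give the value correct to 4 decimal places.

ρ = 1 − 6Σd² / [n(n²−1)] = 1 − 6×38 / (9×80)
  = 1 − 228/720 = 1 − 0.31667 ≈ 0.6833

0.6833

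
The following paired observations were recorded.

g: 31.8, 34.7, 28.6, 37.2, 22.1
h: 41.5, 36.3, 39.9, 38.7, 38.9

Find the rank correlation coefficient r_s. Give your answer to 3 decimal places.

Rank g: 3, 4, 2, 5, 1
Rank h: 5, 1, 4, 2, 3
d = rank(g) − rank(h): -2, 3, -2, 3, -2; Σd² = 30
ρ = 1 − 6Σd² / [n(n²−1)] = 1 − 6×30 / (5×24) = 1 − 180/120 ≈ -0.500

-0.500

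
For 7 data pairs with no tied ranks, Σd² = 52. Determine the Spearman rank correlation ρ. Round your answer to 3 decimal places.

0.071

ρ = 1 − 6Σd² / [n(n²−1)] = 1 − 6×52 / (7×48)
  = 1 − 312/336 = 1 − 0.9286 ≈ 0.071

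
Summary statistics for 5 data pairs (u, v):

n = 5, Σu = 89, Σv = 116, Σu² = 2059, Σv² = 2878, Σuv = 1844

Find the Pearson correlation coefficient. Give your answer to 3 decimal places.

-0.741

r = (nΣuv − ΣuΣv) / √[(nΣu² − (Σu)²)(nΣv² − (Σv)²)]
Numerator: 5×1844 − 89×116 = -1104
Denominator: √[(10295 − 7921)(14390 − 13456)] = √[2374 × 934] = 1489.0655
r = -1104 / 1489.0655 ≈ -0.741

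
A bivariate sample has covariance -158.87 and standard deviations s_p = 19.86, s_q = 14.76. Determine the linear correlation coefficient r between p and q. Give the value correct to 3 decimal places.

r = Cov(p,q) / (s_p · s_q) = -158.87 / (19.86 × 14.76)
  = -158.87 / 293.1336 ≈ -0.542

-0.542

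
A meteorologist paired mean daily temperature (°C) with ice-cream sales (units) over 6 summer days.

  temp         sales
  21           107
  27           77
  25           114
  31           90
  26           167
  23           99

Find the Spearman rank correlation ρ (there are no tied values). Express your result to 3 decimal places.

-0.429

Rank temp: 1, 5, 3, 6, 4, 2
Rank sales: 4, 1, 5, 2, 6, 3
d = rank(temp) − rank(sales): -3, 4, -2, 4, -2, -1; Σd² = 50
ρ = 1 − 6Σd² / [n(n²−1)] = 1 − 6×50 / (6×35) = 1 − 300/210 ≈ -0.429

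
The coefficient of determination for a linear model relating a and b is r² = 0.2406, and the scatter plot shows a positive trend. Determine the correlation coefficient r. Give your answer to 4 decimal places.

|r| = √0.2406 = 0.4905
The association is positive, so r = 0.4905.

0.4905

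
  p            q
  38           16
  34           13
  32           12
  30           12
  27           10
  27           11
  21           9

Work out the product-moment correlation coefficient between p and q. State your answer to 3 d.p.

n = 7, Σp = 209, Σq = 83, Σp² = 6423, Σq² = 1015, Σpq = 2550
nΣpq − ΣpΣq = 17850 − 17347 = 503
nΣp² − (Σp)² = 44961 − 43681 = 1280; nΣq² − (Σq)² = 7105 − 6889 = 216
r = 503 / √(1280 × 216) = 503 / 525.8137 ≈ 0.957

0.957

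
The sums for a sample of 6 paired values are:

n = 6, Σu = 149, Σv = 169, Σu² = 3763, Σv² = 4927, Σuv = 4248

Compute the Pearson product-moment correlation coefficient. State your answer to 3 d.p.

0.500

r = (nΣuv − ΣuΣv) / √[(nΣu² − (Σu)²)(nΣv² − (Σv)²)]
Numerator: 6×4248 − 149×169 = 307
Denominator: √[(22578 − 22201)(29562 − 28561)] = √[377 × 1001] = 614.3102
r = 307 / 614.3102 ≈ 0.500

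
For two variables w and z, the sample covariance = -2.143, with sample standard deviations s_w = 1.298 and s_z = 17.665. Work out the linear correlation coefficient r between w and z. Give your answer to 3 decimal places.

-0.093

r = Cov(w,z) / (s_w · s_z) = -2.143 / (1.298 × 17.665)
  = -2.143 / 22.9292 ≈ -0.093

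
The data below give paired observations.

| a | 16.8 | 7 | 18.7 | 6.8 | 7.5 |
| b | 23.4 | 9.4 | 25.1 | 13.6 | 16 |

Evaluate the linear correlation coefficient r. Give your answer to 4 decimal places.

0.9421

n = 5, Σa = 56.8, Σb = 87.5, Σa² = 783.42, Σb² = 1706.89, Σab = 1140.77
nΣab − ΣaΣb = 5703.85 − 4970 = 733.85
nΣa² − (Σa)² = 3917.1 − 3226.24 = 690.86; nΣb² − (Σb)² = 8534.45 − 7656.25 = 878.2
r = 733.85 / √(690.86 × 878.2) = 733.85 / 778.9180 ≈ 0.9421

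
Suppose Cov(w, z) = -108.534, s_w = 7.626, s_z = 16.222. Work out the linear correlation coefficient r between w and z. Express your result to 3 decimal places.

r = Cov(w,z) / (s_w · s_z) = -108.534 / (7.626 × 16.222)
  = -108.534 / 123.7090 ≈ -0.877

-0.877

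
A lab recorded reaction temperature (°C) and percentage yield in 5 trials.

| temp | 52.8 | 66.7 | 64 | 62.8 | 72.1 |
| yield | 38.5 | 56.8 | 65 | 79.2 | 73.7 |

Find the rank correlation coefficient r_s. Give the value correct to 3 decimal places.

0.300

Rank temp: 1, 4, 3, 2, 5
Rank yield: 1, 2, 3, 5, 4
d = rank(temp) − rank(yield): 0, 2, 0, -3, 1; Σd² = 14
ρ = 1 − 6Σd² / [n(n²−1)] = 1 − 6×14 / (5×24) = 1 − 84/120 ≈ 0.300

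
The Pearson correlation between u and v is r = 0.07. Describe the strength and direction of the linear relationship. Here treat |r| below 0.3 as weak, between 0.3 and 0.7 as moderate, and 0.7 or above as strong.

r = 0.07 > 0 so the relationship is positive.
|r| = 0.07, which falls in the weak range.

weak positive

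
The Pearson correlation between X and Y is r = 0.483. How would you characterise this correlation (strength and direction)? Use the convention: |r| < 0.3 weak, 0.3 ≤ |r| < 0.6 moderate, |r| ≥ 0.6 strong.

moderate positive

r = 0.483 > 0 so the relationship is positive.
|r| = 0.483, which falls in the moderate range.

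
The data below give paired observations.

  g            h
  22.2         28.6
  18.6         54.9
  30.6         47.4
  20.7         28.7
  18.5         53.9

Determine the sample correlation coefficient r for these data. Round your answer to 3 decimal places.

n = 5, Σg = 110.6, Σh = 213.5, Σg² = 2545.9, Σh² = 9807.63, Σgh = 4697.74
nΣgh − ΣgΣh = 23488.7 − 23613.1 = -124.4
nΣg² − (Σg)² = 12729.5 − 12232.36 = 497.14; nΣh² − (Σh)² = 49038.15 − 45582.25 = 3455.9
r = -124.4 / √(497.14 × 3455.9) = -124.4 / 1310.7502 ≈ -0.095

-0.095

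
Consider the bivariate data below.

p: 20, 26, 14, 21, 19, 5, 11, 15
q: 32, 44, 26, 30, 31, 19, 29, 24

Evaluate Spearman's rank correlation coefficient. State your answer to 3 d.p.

0.833

Rank p: 6, 8, 3, 7, 5, 1, 2, 4
Rank q: 7, 8, 3, 5, 6, 1, 4, 2
d = rank(p) − rank(q): -1, 0, 0, 2, -1, 0, -2, 2; Σd² = 14
ρ = 1 − 6Σd² / [n(n²−1)] = 1 − 6×14 / (8×63) = 1 − 84/504 ≈ 0.833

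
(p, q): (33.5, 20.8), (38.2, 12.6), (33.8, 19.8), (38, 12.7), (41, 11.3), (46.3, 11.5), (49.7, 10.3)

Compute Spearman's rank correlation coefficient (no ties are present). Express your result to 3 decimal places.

-0.964

Rank p: 1, 4, 2, 3, 5, 6, 7
Rank q: 7, 4, 6, 5, 2, 3, 1
d = rank(p) − rank(q): -6, 0, -4, -2, 3, 3, 6; Σd² = 110
ρ = 1 − 6Σd² / [n(n²−1)] = 1 − 6×110 / (7×48) = 1 − 660/336 ≈ -0.964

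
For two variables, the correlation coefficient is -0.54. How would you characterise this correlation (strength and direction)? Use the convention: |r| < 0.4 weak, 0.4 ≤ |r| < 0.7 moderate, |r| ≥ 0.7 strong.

r = -0.54 < 0 so the relationship is negative.
|r| = 0.54, which falls in the moderate range.

moderate negative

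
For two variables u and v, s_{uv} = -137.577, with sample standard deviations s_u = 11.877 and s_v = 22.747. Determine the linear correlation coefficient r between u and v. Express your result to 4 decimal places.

-0.5092

r = Cov(u,v) / (s_u · s_v) = -137.577 / (11.877 × 22.747)
  = -137.577 / 270.1661 ≈ -0.5092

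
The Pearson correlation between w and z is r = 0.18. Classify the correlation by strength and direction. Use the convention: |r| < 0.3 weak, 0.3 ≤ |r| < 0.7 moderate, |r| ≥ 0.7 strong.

weak positive

r = 0.18 > 0 so the relationship is positive.
|r| = 0.18, which falls in the weak range.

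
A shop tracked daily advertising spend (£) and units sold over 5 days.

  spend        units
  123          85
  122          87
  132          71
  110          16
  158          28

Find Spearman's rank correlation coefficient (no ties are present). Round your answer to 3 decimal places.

0.000

Rank spend: 3, 2, 4, 1, 5
Rank units: 4, 5, 3, 1, 2
d = rank(spend) − rank(units): -1, -3, 1, 0, 3; Σd² = 20
ρ = 1 − 6Σd² / [n(n²−1)] = 1 − 6×20 / (5×24) = 1 − 120/120 ≈ 0.000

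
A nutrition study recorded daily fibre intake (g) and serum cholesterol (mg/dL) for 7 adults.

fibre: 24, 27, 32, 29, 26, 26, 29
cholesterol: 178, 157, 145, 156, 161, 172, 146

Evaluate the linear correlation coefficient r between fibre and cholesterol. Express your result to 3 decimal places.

n = 7, Σx = 193, Σy = 1115, Σx² = 5363, Σy² = 178515, Σxy = 30567
nΣxy − ΣxΣy = 213969 − 215195 = -1226
nΣx² − (Σx)² = 37541 − 37249 = 292; nΣy² − (Σy)² = 1249605 − 1243225 = 6380
r = -1226 / √(292 × 6380) = -1226 / 1364.9029 ≈ -0.898

-0.898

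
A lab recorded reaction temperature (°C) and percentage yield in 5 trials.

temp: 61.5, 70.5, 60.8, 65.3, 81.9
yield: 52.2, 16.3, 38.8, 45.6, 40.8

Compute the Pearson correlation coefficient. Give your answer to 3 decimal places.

n = 5, Σx = 340, Σy = 193.7, Σx² = 23420.84, Σy² = 8239.97, Σxy = 13037.69
nΣxy − ΣxΣy = 65188.45 − 65858 = -669.55
nΣx² − (Σx)² = 117104.2 − 115600 = 1504.2; nΣy² − (Σy)² = 41199.85 − 37519.69 = 3680.16
r = -669.55 / √(1504.2 × 3680.16) = -669.55 / 2352.8061 ≈ -0.285

-0.285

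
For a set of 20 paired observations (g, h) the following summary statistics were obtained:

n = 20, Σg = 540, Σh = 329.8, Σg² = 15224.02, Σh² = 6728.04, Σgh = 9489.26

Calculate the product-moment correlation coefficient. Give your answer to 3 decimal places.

r = (nΣgh − ΣgΣh) / √[(nΣg² − (Σg)²)(nΣh² − (Σh)²)]
Numerator: 20×9489.26 − 540×329.8 = 11693.2
Denominator: √[(304480.4 − 291600)(134560.8 − 108768.04)] = √[12880.4 × 25792.76] = 18226.9324
r = 11693.2 / 18226.9324 ≈ 0.642

0.642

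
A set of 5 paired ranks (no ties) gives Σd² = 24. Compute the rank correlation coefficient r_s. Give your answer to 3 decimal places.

ρ = 1 − 6Σd² / [n(n²−1)] = 1 − 6×24 / (5×24)
  = 1 − 144/120 = 1 − 1.2000 ≈ -0.200

-0.200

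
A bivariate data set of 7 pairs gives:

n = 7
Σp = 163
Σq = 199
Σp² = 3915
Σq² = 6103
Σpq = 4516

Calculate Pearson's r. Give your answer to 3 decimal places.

r = (nΣpq − ΣpΣq) / √[(nΣp² − (Σp)²)(nΣq² − (Σq)²)]
Numerator: 7×4516 − 163×199 = -825
Denominator: √[(27405 − 26569)(42721 − 39601)] = √[836 × 3120] = 1615.0294
r = -825 / 1615.0294 ≈ -0.511

-0.511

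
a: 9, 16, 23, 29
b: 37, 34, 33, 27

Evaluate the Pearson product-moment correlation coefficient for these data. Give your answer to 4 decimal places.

n = 4, Σa = 77, Σb = 131, Σa² = 1707, Σb² = 4343, Σab = 2419
nΣab − ΣaΣb = 9676 − 10087 = -411
nΣa² − (Σa)² = 6828 − 5929 = 899; nΣb² − (Σb)² = 17372 − 17161 = 211
r = -411 / √(899 × 211) = -411 / 435.5330 ≈ -0.9437

-0.9437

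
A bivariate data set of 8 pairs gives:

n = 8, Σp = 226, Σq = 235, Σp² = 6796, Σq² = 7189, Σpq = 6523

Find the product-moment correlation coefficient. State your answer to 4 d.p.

-0.3375

r = (nΣpq − ΣpΣq) / √[(nΣp² − (Σp)²)(nΣq² − (Σq)²)]
Numerator: 8×6523 − 226×235 = -926
Denominator: √[(54368 − 51076)(57512 − 55225)] = √[3292 × 2287] = 2743.8666
r = -926 / 2743.8666 ≈ -0.3375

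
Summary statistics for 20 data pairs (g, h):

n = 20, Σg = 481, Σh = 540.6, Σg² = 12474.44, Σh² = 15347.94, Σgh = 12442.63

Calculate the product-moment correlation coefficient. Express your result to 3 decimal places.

-0.684

r = (nΣgh − ΣgΣh) / √[(nΣg² − (Σg)²)(nΣh² − (Σh)²)]
Numerator: 20×12442.63 − 481×540.6 = -11176
Denominator: √[(249488.8 − 231361)(306958.8 − 292248.36)] = √[18127.8 × 14710.44] = 16329.9698
r = -11176 / 16329.9698 ≈ -0.684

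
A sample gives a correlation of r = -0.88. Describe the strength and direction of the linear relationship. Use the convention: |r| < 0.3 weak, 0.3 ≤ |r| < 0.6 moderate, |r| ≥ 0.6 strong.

strong negative

r = -0.88 < 0 so the relationship is negative.
|r| = 0.88, which falls in the strong range.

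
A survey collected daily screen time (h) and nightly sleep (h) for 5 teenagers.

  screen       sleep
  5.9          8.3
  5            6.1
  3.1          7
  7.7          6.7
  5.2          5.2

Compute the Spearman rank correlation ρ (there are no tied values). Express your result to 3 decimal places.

0.100

Rank screen: 4, 2, 1, 5, 3
Rank sleep: 5, 2, 4, 3, 1
d = rank(screen) − rank(sleep): -1, 0, -3, 2, 2; Σd² = 18
ρ = 1 − 6Σd² / [n(n²−1)] = 1 − 6×18 / (5×24) = 1 − 108/120 ≈ 0.100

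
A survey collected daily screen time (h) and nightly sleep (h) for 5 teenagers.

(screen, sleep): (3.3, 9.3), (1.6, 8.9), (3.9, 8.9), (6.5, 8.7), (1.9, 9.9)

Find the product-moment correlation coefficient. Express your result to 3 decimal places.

-0.590

n = 5, Σx = 17.2, Σy = 45.7, Σx² = 74.52, Σy² = 418.61, Σxy = 155
nΣxy − ΣxΣy = 775 − 786.04 = -11.04
nΣx² − (Σx)² = 372.6 − 295.84 = 76.76; nΣy² − (Σy)² = 2093.05 − 2088.49 = 4.56
r = -11.04 / √(76.76 × 4.56) = -11.04 / 18.7090 ≈ -0.590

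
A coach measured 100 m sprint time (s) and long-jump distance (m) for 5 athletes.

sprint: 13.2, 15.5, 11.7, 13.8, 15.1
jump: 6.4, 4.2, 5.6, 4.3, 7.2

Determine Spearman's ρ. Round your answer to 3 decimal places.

-0.300

Rank sprint: 2, 5, 1, 3, 4
Rank jump: 4, 1, 3, 2, 5
d = rank(sprint) − rank(jump): -2, 4, -2, 1, -1; Σd² = 26
ρ = 1 − 6Σd² / [n(n²−1)] = 1 − 6×26 / (5×24) = 1 − 156/120 ≈ -0.300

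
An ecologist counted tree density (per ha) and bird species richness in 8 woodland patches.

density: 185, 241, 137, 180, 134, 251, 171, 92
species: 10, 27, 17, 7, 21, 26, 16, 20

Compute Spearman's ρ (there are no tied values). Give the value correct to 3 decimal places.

0.190

Rank density: 6, 7, 3, 5, 2, 8, 4, 1
Rank species: 2, 8, 4, 1, 6, 7, 3, 5
d = rank(density) − rank(species): 4, -1, -1, 4, -4, 1, 1, -4; Σd² = 68
ρ = 1 − 6Σd² / [n(n²−1)] = 1 − 6×68 / (8×63) = 1 − 408/504 ≈ 0.190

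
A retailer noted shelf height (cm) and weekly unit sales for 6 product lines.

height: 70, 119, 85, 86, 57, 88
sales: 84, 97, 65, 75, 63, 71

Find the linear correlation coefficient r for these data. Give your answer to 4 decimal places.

n = 6, Σx = 505, Σy = 455, Σx² = 44675, Σy² = 35325, Σxy = 39237
nΣxy − ΣxΣy = 235422 − 229775 = 5647
nΣx² − (Σx)² = 268050 − 255025 = 13025; nΣy² − (Σy)² = 211950 − 207025 = 4925
r = 5647 / √(13025 × 4925) = 5647 / 8009.2525 ≈ 0.7051

0.7051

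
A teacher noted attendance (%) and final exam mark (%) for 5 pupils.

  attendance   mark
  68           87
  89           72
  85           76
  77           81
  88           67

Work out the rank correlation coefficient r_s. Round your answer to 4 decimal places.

-0.9000

Rank attendance: 1, 5, 3, 2, 4
Rank mark: 5, 2, 3, 4, 1
d = rank(attendance) − rank(mark): -4, 3, 0, -2, 3; Σd² = 38
ρ = 1 − 6Σd² / [n(n²−1)] = 1 − 6×38 / (5×24) = 1 − 228/120 ≈ -0.9000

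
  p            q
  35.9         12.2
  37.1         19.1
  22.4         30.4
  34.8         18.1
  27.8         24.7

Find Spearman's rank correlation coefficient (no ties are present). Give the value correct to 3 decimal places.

Rank p: 4, 5, 1, 3, 2
Rank q: 1, 3, 5, 2, 4
d = rank(p) − rank(q): 3, 2, -4, 1, -2; Σd² = 34
ρ = 1 − 6Σd² / [n(n²−1)] = 1 − 6×34 / (5×24) = 1 − 204/120 ≈ -0.700

-0.700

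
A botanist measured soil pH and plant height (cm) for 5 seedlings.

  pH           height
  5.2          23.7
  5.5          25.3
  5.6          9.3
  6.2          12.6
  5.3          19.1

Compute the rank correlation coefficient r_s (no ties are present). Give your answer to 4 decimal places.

-0.6000

Rank pH: 1, 3, 4, 5, 2
Rank height: 4, 5, 1, 2, 3
d = rank(pH) − rank(height): -3, -2, 3, 3, -1; Σd² = 32
ρ = 1 − 6Σd² / [n(n²−1)] = 1 − 6×32 / (5×24) = 1 − 192/120 ≈ -0.6000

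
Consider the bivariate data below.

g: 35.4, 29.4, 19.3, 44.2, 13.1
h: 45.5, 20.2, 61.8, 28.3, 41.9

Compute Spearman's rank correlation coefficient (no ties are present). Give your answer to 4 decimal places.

Rank g: 4, 3, 2, 5, 1
Rank h: 4, 1, 5, 2, 3
d = rank(g) − rank(h): 0, 2, -3, 3, -2; Σd² = 26
ρ = 1 − 6Σd² / [n(n²−1)] = 1 − 6×26 / (5×24) = 1 − 156/120 ≈ -0.3000

-0.3000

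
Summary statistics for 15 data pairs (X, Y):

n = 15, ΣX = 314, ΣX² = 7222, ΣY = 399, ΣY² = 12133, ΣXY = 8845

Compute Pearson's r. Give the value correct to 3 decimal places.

r = (nΣXY − ΣXΣY) / √[(nΣX² − (ΣX)²)(nΣY² − (ΣY)²)]
Numerator: 15×8845 − 314×399 = 7389
Denominator: √[(108330 − 98596)(181995 − 159201)] = √[9734 × 22794] = 14895.5294
r = 7389 / 14895.5294 ≈ 0.496

0.496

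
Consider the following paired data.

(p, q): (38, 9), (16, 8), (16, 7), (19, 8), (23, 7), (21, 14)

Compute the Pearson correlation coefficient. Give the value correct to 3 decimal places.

0.130

n = 6, Σp = 133, Σq = 53, Σp² = 3287, Σq² = 503, Σpq = 1189
nΣpq − ΣpΣq = 7134 − 7049 = 85
nΣp² − (Σp)² = 19722 − 17689 = 2033; nΣq² − (Σq)² = 3018 − 2809 = 209
r = 85 / √(2033 × 209) = 85 / 651.8412 ≈ 0.130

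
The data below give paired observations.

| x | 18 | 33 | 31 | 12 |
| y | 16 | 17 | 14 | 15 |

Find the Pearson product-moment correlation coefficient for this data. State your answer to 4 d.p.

n = 4, Σx = 94, Σy = 62, Σx² = 2518, Σy² = 966, Σxy = 1463
nΣxy − ΣxΣy = 5852 − 5828 = 24
nΣx² − (Σx)² = 10072 − 8836 = 1236; nΣy² − (Σy)² = 3864 − 3844 = 20
r = 24 / √(1236 × 20) = 24 / 157.2260 ≈ 0.1526

0.1526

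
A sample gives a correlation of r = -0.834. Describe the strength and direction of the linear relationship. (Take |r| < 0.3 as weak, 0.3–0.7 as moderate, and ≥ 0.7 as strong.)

strong negative

r = -0.834 < 0 so the relationship is negative.
|r| = 0.834, which falls in the strong range.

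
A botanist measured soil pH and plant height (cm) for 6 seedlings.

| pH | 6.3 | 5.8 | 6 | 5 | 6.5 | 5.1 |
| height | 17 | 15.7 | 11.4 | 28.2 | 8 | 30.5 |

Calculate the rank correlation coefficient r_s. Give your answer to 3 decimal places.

Rank pH: 5, 3, 4, 1, 6, 2
Rank height: 4, 3, 2, 5, 1, 6
d = rank(pH) − rank(height): 1, 0, 2, -4, 5, -4; Σd² = 62
ρ = 1 − 6Σd² / [n(n²−1)] = 1 − 6×62 / (6×35) = 1 − 372/210 ≈ -0.771

-0.771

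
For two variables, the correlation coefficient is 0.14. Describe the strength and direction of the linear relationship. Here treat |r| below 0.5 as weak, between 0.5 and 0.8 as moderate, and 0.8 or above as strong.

weak positive

r = 0.14 > 0 so the relationship is positive.
|r| = 0.14, which falls in the weak range.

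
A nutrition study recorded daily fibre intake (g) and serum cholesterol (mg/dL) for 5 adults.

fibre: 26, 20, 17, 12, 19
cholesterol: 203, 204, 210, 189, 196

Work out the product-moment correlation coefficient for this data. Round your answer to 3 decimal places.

0.503

n = 5, Σx = 94, Σy = 1002, Σx² = 1870, Σy² = 201062, Σxy = 18920
nΣxy − ΣxΣy = 94600 − 94188 = 412
nΣx² − (Σx)² = 9350 − 8836 = 514; nΣy² − (Σy)² = 1005310 − 1004004 = 1306
r = 412 / √(514 × 1306) = 412 / 819.3192 ≈ 0.503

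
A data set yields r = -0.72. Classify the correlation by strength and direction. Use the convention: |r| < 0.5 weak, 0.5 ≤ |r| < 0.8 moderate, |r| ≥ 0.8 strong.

moderate negative

r = -0.72 < 0 so the relationship is negative.
|r| = 0.72, which falls in the moderate range.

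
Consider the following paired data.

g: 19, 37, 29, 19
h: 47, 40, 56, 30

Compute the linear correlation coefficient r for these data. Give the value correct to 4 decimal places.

n = 4, Σg = 104, Σh = 173, Σg² = 2932, Σh² = 7845, Σgh = 4567
nΣgh − ΣgΣh = 18268 − 17992 = 276
nΣg² − (Σg)² = 11728 − 10816 = 912; nΣh² − (Σh)² = 31380 − 29929 = 1451
r = 276 / √(912 × 1451) = 276 / 1150.3530 ≈ 0.2399

0.2399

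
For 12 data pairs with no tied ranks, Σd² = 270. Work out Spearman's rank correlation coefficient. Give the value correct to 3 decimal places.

ρ = 1 − 6Σd² / [n(n²−1)] = 1 − 6×270 / (12×143)
  = 1 − 1620/1716 = 1 − 0.9441 ≈ 0.056

0.056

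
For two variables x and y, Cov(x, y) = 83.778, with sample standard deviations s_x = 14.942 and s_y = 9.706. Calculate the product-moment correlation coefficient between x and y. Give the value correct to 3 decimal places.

0.578

r = Cov(x,y) / (s_x · s_y) = 83.778 / (14.942 × 9.706)
  = 83.778 / 145.0271 ≈ 0.578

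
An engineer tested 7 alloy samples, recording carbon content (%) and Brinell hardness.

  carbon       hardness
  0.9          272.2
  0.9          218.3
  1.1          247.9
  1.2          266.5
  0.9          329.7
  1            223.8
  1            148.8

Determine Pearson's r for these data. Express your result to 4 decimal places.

-0.1014

n = 7, Σx = 7, Σy = 1707.2, Σx² = 7.08, Σy² = 435154.36, Σxy = 1703.27
nΣxy − ΣxΣy = 11922.89 − 11950.4 = -27.51
nΣx² − (Σx)² = 49.56 − 49 = 0.56; nΣy² − (Σy)² = 3046080.52 − 2914531.84 = 131548.68
r = -27.51 / √(0.56 × 131548.68) = -27.51 / 271.4171 ≈ -0.1014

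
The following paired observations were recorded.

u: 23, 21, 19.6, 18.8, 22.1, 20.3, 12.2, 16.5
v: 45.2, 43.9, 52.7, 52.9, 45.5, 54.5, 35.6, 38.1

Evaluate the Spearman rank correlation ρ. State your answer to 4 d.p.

0.3095

Rank u: 8, 6, 4, 3, 7, 5, 1, 2
Rank v: 4, 3, 6, 7, 5, 8, 1, 2
d = rank(u) − rank(v): 4, 3, -2, -4, 2, -3, 0, 0; Σd² = 58
ρ = 1 − 6Σd² / [n(n²−1)] = 1 − 6×58 / (8×63) = 1 − 348/504 ≈ 0.3095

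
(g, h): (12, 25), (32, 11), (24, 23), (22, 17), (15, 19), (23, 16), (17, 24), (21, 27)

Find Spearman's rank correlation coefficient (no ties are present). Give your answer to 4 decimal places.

Rank g: 1, 8, 7, 5, 2, 6, 3, 4
Rank h: 7, 1, 5, 3, 4, 2, 6, 8
d = rank(g) − rank(h): -6, 7, 2, 2, -2, 4, -3, -4; Σd² = 138
ρ = 1 − 6Σd² / [n(n²−1)] = 1 − 6×138 / (8×63) = 1 − 828/504 ≈ -0.6429

-0.6429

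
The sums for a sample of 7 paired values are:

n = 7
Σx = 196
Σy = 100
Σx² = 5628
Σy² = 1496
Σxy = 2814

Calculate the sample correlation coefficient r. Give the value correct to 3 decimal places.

0.144

r = (nΣxy − ΣxΣy) / √[(nΣx² − (Σx)²)(nΣy² − (Σy)²)]
Numerator: 7×2814 − 196×100 = 98
Denominator: √[(39396 − 38416)(10472 − 10000)] = √[980 × 472] = 680.1176
r = 98 / 680.1176 ≈ 0.144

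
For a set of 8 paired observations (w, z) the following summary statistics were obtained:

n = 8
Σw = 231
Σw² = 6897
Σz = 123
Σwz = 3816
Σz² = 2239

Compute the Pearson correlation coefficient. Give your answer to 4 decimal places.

0.9411

r = (nΣwz − ΣwΣz) / √[(nΣw² − (Σw)²)(nΣz² − (Σz)²)]
Numerator: 8×3816 − 231×123 = 2115
Denominator: √[(55176 − 53361)(17912 − 15129)] = √[1815 × 2783] = 2247.4753
r = 2115 / 2247.4753 ≈ 0.9411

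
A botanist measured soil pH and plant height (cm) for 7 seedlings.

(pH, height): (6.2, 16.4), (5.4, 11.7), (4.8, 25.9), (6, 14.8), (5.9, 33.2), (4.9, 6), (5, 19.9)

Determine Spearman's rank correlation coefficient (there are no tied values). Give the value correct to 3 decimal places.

0.000

Rank pH: 7, 4, 1, 6, 5, 2, 3
Rank height: 4, 2, 6, 3, 7, 1, 5
d = rank(pH) − rank(height): 3, 2, -5, 3, -2, 1, -2; Σd² = 56
ρ = 1 − 6Σd² / [n(n²−1)] = 1 − 6×56 / (7×48) = 1 − 336/336 ≈ 0.000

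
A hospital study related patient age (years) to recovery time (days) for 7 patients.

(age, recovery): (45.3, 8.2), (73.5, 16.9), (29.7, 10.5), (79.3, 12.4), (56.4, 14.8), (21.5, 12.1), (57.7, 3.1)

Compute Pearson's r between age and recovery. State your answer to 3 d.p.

n = 7, Σx = 363.4, Σy = 78, Σx² = 21597.42, Σy² = 991.92, Σxy = 4182.52
nΣxy − ΣxΣy = 29277.64 − 28345.2 = 932.44
nΣx² − (Σx)² = 151181.94 − 132059.56 = 19122.38; nΣy² − (Σy)² = 6943.44 − 6084 = 859.44
r = 932.44 / √(19122.38 × 859.44) = 932.44 / 4053.9534 ≈ 0.230

0.230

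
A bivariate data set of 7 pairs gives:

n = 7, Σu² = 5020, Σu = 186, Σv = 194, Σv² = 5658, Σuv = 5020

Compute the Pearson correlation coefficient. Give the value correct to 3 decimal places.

r = (nΣuv − ΣuΣv) / √[(nΣu² − (Σu)²)(nΣv² − (Σv)²)]
Numerator: 7×5020 − 186×194 = -944
Denominator: √[(35140 − 34596)(39606 − 37636)] = √[544 × 1970] = 1035.2198
r = -944 / 1035.2198 ≈ -0.912

-0.912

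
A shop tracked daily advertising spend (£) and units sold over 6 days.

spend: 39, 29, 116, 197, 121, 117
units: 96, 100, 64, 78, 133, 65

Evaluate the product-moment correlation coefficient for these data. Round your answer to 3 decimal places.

n = 6, Σx = 619, Σy = 536, Σx² = 82957, Σy² = 51310, Σxy = 53132
nΣxy − ΣxΣy = 318792 − 331784 = -12992
nΣx² − (Σx)² = 497742 − 383161 = 114581; nΣy² − (Σy)² = 307860 − 287296 = 20564
r = -12992 / √(114581 × 20564) = -12992 / 48541.1545 ≈ -0.268

-0.268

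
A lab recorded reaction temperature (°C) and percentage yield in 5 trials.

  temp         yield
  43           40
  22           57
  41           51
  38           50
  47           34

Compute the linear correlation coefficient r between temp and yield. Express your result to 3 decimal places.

-0.842

n = 5, Σx = 191, Σy = 232, Σx² = 7667, Σy² = 11106, Σxy = 8563
nΣxy − ΣxΣy = 42815 − 44312 = -1497
nΣx² − (Σx)² = 38335 − 36481 = 1854; nΣy² − (Σy)² = 55530 − 53824 = 1706
r = -1497 / √(1854 × 1706) = -1497 / 1778.4611 ≈ -0.842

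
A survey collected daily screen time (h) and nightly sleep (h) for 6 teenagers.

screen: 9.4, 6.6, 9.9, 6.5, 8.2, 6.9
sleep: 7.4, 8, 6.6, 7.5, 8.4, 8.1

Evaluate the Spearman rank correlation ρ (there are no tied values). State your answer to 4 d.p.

Rank screen: 5, 2, 6, 1, 4, 3
Rank sleep: 2, 4, 1, 3, 6, 5
d = rank(screen) − rank(sleep): 3, -2, 5, -2, -2, -2; Σd² = 50
ρ = 1 − 6Σd² / [n(n²−1)] = 1 − 6×50 / (6×35) = 1 − 300/210 ≈ -0.4286

-0.4286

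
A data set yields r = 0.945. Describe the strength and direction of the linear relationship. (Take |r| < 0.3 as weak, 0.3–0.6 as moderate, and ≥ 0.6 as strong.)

r = 0.945 > 0 so the relationship is positive.
|r| = 0.945, which falls in the strong range.

strong positive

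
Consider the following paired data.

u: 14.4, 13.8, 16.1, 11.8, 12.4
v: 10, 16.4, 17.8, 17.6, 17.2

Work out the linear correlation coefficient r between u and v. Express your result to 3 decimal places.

-0.199

n = 5, Σu = 68.5, Σv = 79, Σu² = 950.01, Σv² = 1291.4, Σuv = 1077.86
nΣuv − ΣuΣv = 5389.3 − 5411.5 = -22.2
nΣu² − (Σu)² = 4750.05 − 4692.25 = 57.8; nΣv² − (Σv)² = 6457 − 6241 = 216
r = -22.2 / √(57.8 × 216) = -22.2 / 111.7354 ≈ -0.199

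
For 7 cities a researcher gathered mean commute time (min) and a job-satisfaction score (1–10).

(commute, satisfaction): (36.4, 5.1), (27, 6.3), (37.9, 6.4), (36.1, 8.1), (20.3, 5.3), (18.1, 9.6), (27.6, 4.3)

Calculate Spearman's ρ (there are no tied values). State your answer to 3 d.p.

-0.214

Rank commute: 6, 3, 7, 5, 2, 1, 4
Rank satisfaction: 2, 4, 5, 6, 3, 7, 1
d = rank(commute) − rank(satisfaction): 4, -1, 2, -1, -1, -6, 3; Σd² = 68
ρ = 1 − 6Σd² / [n(n²−1)] = 1 − 6×68 / (7×48) = 1 − 408/336 ≈ -0.214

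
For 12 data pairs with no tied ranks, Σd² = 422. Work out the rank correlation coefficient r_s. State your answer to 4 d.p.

ρ = 1 − 6Σd² / [n(n²−1)] = 1 − 6×422 / (12×143)
  = 1 − 2532/1716 = 1 − 1.47552 ≈ -0.4755

-0.4755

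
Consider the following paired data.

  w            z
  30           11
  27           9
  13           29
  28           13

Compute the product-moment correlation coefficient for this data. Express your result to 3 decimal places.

n = 4, Σw = 98, Σz = 62, Σw² = 2582, Σz² = 1212, Σwz = 1314
nΣwz − ΣwΣz = 5256 − 6076 = -820
nΣw² − (Σw)² = 10328 − 9604 = 724; nΣz² − (Σz)² = 4848 − 3844 = 1004
r = -820 / √(724 × 1004) = -820 / 852.5820 ≈ -0.962

-0.962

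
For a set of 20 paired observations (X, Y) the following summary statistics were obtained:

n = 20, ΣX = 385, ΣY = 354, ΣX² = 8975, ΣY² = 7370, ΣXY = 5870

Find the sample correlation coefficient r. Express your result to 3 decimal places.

r = (nΣXY − ΣXΣY) / √[(nΣX² − (ΣX)²)(nΣY² − (ΣY)²)]
Numerator: 20×5870 − 385×354 = -18890
Denominator: √[(179500 − 148225)(147400 − 125316)] = √[31275 × 22084] = 26280.7363
r = -18890 / 26280.7363 ≈ -0.719

-0.719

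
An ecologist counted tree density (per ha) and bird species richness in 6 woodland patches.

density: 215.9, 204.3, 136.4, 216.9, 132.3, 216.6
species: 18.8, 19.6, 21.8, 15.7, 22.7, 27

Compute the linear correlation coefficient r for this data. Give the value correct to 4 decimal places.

n = 6, Σx = 1122.4, Σy = 125.6, Σx² = 218420.72, Σy² = 2703.62, Σxy = 23293.46
nΣxy − ΣxΣy = 139760.76 − 140973.44 = -1212.68
nΣx² − (Σx)² = 1310524.32 − 1259781.76 = 50742.56; nΣy² − (Σy)² = 16221.72 − 15775.36 = 446.36
r = -1212.68 / √(50742.56 × 446.36) = -1212.68 / 4759.1437 ≈ -0.2548

-0.2548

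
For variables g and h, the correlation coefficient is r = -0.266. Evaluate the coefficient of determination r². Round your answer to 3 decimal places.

0.071

r² = (-0.266)² = 0.071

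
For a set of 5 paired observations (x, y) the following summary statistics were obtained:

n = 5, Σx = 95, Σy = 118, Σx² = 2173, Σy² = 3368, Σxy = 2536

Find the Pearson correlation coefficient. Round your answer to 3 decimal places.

r = (nΣxy − ΣxΣy) / √[(nΣx² − (Σx)²)(nΣy² − (Σy)²)]
Numerator: 5×2536 − 95×118 = 1470
Denominator: √[(10865 − 9025)(16840 − 13924)] = √[1840 × 2916] = 2316.3419
r = 1470 / 2316.3419 ≈ 0.635

0.635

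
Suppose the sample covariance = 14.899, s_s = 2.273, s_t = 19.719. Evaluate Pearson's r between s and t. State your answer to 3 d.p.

0.332

r = Cov(s,t) / (s_s · s_t) = 14.899 / (2.273 × 19.719)
  = 14.899 / 44.8213 ≈ 0.332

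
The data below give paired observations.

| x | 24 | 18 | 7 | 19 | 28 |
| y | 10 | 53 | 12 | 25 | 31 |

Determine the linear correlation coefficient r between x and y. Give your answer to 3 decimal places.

n = 5, Σx = 96, Σy = 131, Σx² = 2094, Σy² = 4639, Σxy = 2621
nΣxy − ΣxΣy = 13105 − 12576 = 529
nΣx² − (Σx)² = 10470 − 9216 = 1254; nΣy² − (Σy)² = 23195 − 17161 = 6034
r = 529 / √(1254 × 6034) = 529 / 2750.7519 ≈ 0.192

0.192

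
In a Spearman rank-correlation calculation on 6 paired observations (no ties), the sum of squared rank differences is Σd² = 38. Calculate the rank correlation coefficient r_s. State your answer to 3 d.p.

ρ = 1 − 6Σd² / [n(n²−1)] = 1 − 6×38 / (6×35)
  = 1 − 228/210 = 1 − 1.0857 ≈ -0.086

-0.086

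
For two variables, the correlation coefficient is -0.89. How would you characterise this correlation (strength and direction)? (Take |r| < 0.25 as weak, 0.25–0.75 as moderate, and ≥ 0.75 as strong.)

strong negative

r = -0.89 < 0 so the relationship is negative.
|r| = 0.89, which falls in the strong range.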